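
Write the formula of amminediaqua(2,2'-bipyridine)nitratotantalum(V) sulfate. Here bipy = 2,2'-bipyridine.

Ligands: 2 aqua (H2O, neutral), 1 ammine (NH3, neutral), 1 2,2'-bipyridine (bipy, neutral), 1 nitrato (NO3, -1). Ligand charge sum = -1.
Charge balance with sulfate (-2) requires 1 complex ion per 2 sulfate.

[Ta(bipy)(H2O)2(NH3)(NO3)](SO4)2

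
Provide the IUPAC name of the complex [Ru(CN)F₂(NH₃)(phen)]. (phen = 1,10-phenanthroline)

There is no counter-ion, so the complex is neutral overall.
Ligand charges: 1×1,10-phenanthroline (neutral), 1×ammine (neutral), 1×cyano (-1 each), 2×fluoro (-1 each); total -3. So Ru + (-3) = 0, giving Ru = +3.
Ligands are named alphabetically: ammine before cyano before fluoro before phenanthroline.

amminecyanodifluoro(1,10-phenanthroline)ruthenium(III)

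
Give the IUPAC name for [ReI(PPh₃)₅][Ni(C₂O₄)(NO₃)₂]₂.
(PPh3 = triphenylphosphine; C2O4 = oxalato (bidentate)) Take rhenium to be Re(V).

iodopentakis(triphenylphosphine)rhenium(V) dinitratooxalatonickelate(II)

Both ions are complex: the cation is named first with the plain metal name, the anion second with the -ate form; each ion's ligands are alphabetised independently.
Re is given as +5; the cation's ligand charges sum to -1, so the complex cation is 4+.
With 2 anions per cation, each anion must be 4/2 = 2−.
Anion: ligand charges sum to -4; for the ion to be 2−, Ni = +2.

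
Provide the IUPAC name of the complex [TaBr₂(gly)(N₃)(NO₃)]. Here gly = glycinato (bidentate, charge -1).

azidodibromo(glycinato)nitratotantalum(V)

There is no counter-ion, so the complex is neutral overall.
Ligand charges: 1×azido (-1 each), 2×bromo (-1 each), 1×glycinato (-1 each), 1×nitrato (-1 each); total -5. So Ta + (-5) = 0, giving Ta = +5.
Ligands are named alphabetically: azido before bromo before glycinato before nitrato.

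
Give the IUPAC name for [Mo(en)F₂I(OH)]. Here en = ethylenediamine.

There is no counter-ion, so the complex is neutral overall.
Ligand charges: 1×iodo (-1 each), 2×fluoro (-1 each), 1×hydroxo (-1 each), 1×ethylenediamine (neutral); total -4. So Mo + (-4) = 0, giving Mo = +4.
Ligands are named alphabetically: ethylenediamine before fluoro before hydroxo before iodo.

(ethylenediamine)difluorohydroxoiodomolybdenum(IV)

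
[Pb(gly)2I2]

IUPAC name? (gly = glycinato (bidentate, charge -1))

There is no counter-ion, so the complex is neutral overall.
Ligand charges: 2×iodo (-1 each), 2×glycinato (-1 each); total -4. So Pb + (-4) = 0, giving Pb = +4.
Ligands are named alphabetically: glycinato before iodo.

bis(glycinato)diiodolead(IV)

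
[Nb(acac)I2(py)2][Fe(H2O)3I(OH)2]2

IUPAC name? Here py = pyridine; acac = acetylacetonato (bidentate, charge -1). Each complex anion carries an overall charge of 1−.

The complex anion is given as 1−; its ligand charges sum to -3, so Fe = +2.
With 2 anions per cation, the cation must be 2×1 = 2+.
Cation: ligand charges sum to -3; for the ion to be 2+, Nb = +5.

(acetylacetonato)diiodobis(pyridine)niobium(V) triaquadihydroxoiodoferrate(II)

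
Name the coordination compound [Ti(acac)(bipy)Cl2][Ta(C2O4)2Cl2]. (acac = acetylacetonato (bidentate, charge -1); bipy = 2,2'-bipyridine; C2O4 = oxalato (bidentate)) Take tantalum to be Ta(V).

(acetylacetonato)(2,2'-bipyridine)dichlorotitanium(IV) dichlorodioxalatotantalate(V)

Both ions are complex: the cation is named first with the plain metal name, the anion second with the -ate form; each ion's ligands are alphabetised independently.
Ta is given as +5; the anion's ligand charges sum to -6, so the complex anion is 1−.
A 1:1 salt means the cation carries the equal and opposite charge, 1+.
Cation: ligand charges sum to -3; for the ion to be 1+, Ti = +4.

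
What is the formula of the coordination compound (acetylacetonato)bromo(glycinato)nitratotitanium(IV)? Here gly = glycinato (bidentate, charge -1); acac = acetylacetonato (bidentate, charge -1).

[Ti(acac)Br(gly)(NO3)]

Ligands: 1 nitrato (NO3, -1), 1 bromo (Br, -1), 1 glycinato (gly, -1), 1 acetylacetonato (acac, -1). Ligand charge sum = -4.
With Ti in oxidation state +4, the complex ion is [Ti...].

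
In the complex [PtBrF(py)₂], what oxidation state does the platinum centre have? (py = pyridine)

+2

No counter-ion: the bracketed complex is neutral.
Ligand charges: 2×py neutral; 1×Br = -1; 1×F = -1; sum -2.
Pt + (-2) = 0 ⇒ Pt is +2.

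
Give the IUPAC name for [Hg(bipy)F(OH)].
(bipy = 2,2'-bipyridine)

(2,2'-bipyridine)fluorohydroxomercury(II)

There is no counter-ion, so the complex is neutral overall.
Ligand charges: 1×fluoro (-1 each), 1×2,2'-bipyridine (neutral), 1×hydroxo (-1 each); total -2. So Hg + (-2) = 0, giving Hg = +2.
Ligands are named alphabetically: bipyridine before fluoro before hydroxo.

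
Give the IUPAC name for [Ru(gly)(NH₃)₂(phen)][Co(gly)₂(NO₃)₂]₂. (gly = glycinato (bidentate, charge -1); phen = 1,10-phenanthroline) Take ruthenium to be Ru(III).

diammine(glycinato)(1,10-phenanthroline)ruthenium(III) bis(glycinato)dinitratocobaltate(III)

Both ions are complex: the cation is named first with the plain metal name, the anion second with the -ate form; each ion's ligands are alphabetised independently.
Ru is given as +3; the cation's ligand charges sum to -1, so the complex cation is 2+.
With 2 anions per cation, each anion must be 2/2 = 1−.
Anion: ligand charges sum to -4; for the ion to be 1−, Co = +3.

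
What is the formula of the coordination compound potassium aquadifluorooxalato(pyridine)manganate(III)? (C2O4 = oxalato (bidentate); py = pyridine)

Ligands: 1 aqua (H2O, neutral), 1 oxalato (C2O4, -2), 2 fluoro (F, -1), 1 pyridine (py, neutral). Ligand charge sum = -4.
With Mn in oxidation state +3, the complex ion is [Mn...]^1−.
Charge balance with potassium (+1) requires 1 complex ion per 1 potassium.

K[Mn(C2O4)F2(H2O)(py)]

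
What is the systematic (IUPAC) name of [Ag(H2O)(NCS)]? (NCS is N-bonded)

There is no counter-ion, so the complex is neutral overall.
Ligand charges: 1×isothiocyanato (-1 each), 1×aqua (neutral); total -1. So Ag + (-1) = 0, giving Ag = +1.
Ligands are named alphabetically: aqua before isothiocyanato.

aquaisothiocyanatosilver(I)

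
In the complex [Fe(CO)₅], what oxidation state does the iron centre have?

0

No counter-ion: the bracketed complex is neutral.
Ligand charges: 5×CO neutral; sum 0.
Fe + (0) = 0 ⇒ Fe is 0.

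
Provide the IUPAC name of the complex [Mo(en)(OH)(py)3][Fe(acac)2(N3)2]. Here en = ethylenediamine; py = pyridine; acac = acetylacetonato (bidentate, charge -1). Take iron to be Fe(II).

Fe is given as +2; the anion's ligand charges sum to -4, so the complex anion is 2−.
A 1:1 salt means the cation carries the equal and opposite charge, 2+.
Cation: ligand charges sum to -1; for the ion to be 2+, Mo = +3.

(ethylenediamine)hydroxotris(pyridine)molybdenum(III) bis(acetylacetonato)diazidoferrate(II)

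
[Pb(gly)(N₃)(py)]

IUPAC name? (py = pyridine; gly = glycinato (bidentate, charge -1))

azido(glycinato)(pyridine)lead(II)

There is no counter-ion, so the complex is neutral overall.
Ligand charges: 1×azido (-1 each), 1×pyridine (neutral), 1×glycinato (-1 each); total -2. So Pb + (-2) = 0, giving Pb = +2.
Ligands are named alphabetically: azido before glycinato before pyridine.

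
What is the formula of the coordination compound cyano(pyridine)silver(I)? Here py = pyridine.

Ligands: 1 pyridine (py, neutral), 1 cyano (CN, -1). Ligand charge sum = -1.
With Ag in oxidation state +1, the complex ion is [Ag...].

[Ag(CN)(py)]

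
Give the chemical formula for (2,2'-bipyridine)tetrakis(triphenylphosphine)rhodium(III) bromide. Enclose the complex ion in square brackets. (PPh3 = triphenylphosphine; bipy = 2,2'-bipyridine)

Ligands: 4 triphenylphosphine (PPh3, neutral), 1 2,2'-bipyridine (bipy, neutral). Ligand charge sum = 0.
With Rh in oxidation state +3, the complex ion is [Rh...]^3+.
Charge balance with bromide (-1) requires 1 complex ion per 3 bromide.

[Rh(bipy)(PPh3)4]Br3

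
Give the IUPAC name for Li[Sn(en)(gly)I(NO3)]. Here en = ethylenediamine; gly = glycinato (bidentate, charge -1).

The 1 lithium counter-ion carries a total charge of +1, so each complex ion is 1−.
Ligand charges: 1×ethylenediamine (neutral), 1×nitrato (-1 each), 1×glycinato (-1 each), 1×iodo (-1 each); total -3. So Sn + (-3) = 1−, giving Sn = +2.
Ligands are named alphabetically: ethylenediamine before glycinato before iodo before nitrato.
The complex ion is anionic, so tin takes the -ate form stannate(II).

lithium (ethylenediamine)(glycinato)iodonitratostannate(II)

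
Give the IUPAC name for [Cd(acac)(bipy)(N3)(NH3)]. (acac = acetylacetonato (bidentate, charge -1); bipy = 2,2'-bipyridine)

(acetylacetonato)ammineazido(2,2'-bipyridine)cadmium(II)

There is no counter-ion, so the complex is neutral overall.
Ligand charges: 1×acetylacetonato (-1 each), 1×2,2'-bipyridine (neutral), 1×ammine (neutral), 1×azido (-1 each); total -2. So Cd + (-2) = 0, giving Cd = +2.
Ligands are named alphabetically: acetylacetonato before ammine before azido before bipyridine.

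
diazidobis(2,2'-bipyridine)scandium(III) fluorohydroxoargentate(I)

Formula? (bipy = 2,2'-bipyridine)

[Sc(bipy)2(N3)2][AgF(OH)]

Cation [Sc…]: ligand charges -2, Sc(III) ⇒ ion charge 1+.
Anion [Ag…]: ligand charges -2, Ag(I) ⇒ ion charge 1−.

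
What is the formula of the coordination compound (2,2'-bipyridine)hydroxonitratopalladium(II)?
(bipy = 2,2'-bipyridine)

[Pd(bipy)(NO3)(OH)]

Ligands: 1 hydroxo (OH, -1), 1 nitrato (NO3, -1), 1 2,2'-bipyridine (bipy, neutral). Ligand charge sum = -2.
With Pd in oxidation state +2, the complex ion is [Pd...].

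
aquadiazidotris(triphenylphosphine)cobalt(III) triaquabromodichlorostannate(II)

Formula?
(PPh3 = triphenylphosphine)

[Co(H2O)(N3)2(PPh3)3][SnBrCl2(H2O)3]

Cation [Co…]: ligand charges -2, Co(III) ⇒ ion charge 1+.
Anion [Sn…]: ligand charges -3, Sn(II) ⇒ ion charge 1−.
One 1+ cation balances one 1− anion.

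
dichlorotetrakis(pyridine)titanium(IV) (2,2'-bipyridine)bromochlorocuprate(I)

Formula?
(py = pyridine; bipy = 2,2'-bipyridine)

[TiCl2(py)4][Cu(bipy)BrCl]2

Cation [Ti…]: ligand charges -2, Ti(IV) ⇒ ion charge 2+.
Anion [Cu…]: ligand charges -2, Cu(I) ⇒ ion charge 1−.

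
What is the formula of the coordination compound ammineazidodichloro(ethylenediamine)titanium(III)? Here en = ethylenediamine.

Ligands: 2 chloro (Cl, -1), 1 ethylenediamine (en, neutral), 1 ammine (NH3, neutral), 1 azido (N3, -1). Ligand charge sum = -3.
With Ti in oxidation state +3, the complex ion is [Ti...].

[TiCl2(en)(N3)(NH3)]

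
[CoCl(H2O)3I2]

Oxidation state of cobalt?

+3

No counter-ion: the bracketed complex is neutral.
Ligand charges: 1×Cl = -1; 3×H2O neutral; 2×I = -2; sum -3.
Co + (-3) = 0 ⇒ Co is +3.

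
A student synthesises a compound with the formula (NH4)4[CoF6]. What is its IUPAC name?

ammonium hexafluorocobaltate(II)

The 4 ammonium counter-ions carry a total charge of +4, so each complex ion is 4−.
Ligand charges: 6×fluoro (-1 each); total -6. So Co + (-6) = 4−, giving Co = +2.
The complex ion is anionic, so cobalt takes the -ate form cobaltate(II).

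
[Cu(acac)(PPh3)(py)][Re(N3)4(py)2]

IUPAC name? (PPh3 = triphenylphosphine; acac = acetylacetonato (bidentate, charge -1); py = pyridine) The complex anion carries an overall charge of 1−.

Both ions are complex: the cation is named first with the plain metal name, the anion second with the -ate form; each ion's ligands are alphabetised independently.
The complex anion is given as 1−; its ligand charges sum to -4, so Re = +3.
A 1:1 salt means the cation carries the equal and opposite charge, 1+.
Cation: ligand charges sum to -1; for the ion to be 1+, Cu = +2.

(acetylacetonato)(pyridine)(triphenylphosphine)copper(II) tetraazidobis(pyridine)rhenate(III)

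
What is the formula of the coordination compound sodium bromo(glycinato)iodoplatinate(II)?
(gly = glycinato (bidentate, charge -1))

Ligands: 1 iodo (I, -1), 1 glycinato (gly, -1), 1 bromo (Br, -1). Ligand charge sum = -3.
With Pt in oxidation state +2, the complex ion is [Pt...]^1−.
Charge balance with sodium (+1) requires 1 complex ion per 1 sodium.

Na[PtBr(gly)I]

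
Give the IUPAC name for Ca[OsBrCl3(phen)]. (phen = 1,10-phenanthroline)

calcium bromotrichloro(1,10-phenanthroline)osmate(II)

The 1 calcium counter-ion carries a total charge of +2, so each complex ion is 2−.
Ligand charges: 3×chloro (-1 each), 1×bromo (-1 each), 1×1,10-phenanthroline (neutral); total -4. So Os + (-4) = 2−, giving Os = +2.
The complex ion is anionic, so osmium takes the -ate form osmate(II).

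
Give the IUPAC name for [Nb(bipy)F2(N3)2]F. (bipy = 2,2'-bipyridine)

The 1 fluoride counter-ion carries a total charge of -1, so each complex ion is 1+.
Ligand charges: 2×azido (-1 each), 1×2,2'-bipyridine (neutral), 2×fluoro (-1 each); total -4. So Nb + (-4) = 1+, giving Nb = +5.
Ligands are named alphabetically: azido before bipyridine before fluoro.

diazido(2,2'-bipyridine)difluoroniobium(V) fluoride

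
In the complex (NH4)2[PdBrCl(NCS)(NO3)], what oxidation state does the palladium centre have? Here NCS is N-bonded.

+2

2 ammonium outside the brackets (+1 each) → the complex ion is 2−.
Ligand charges: 1×Br = -1; 1×Cl = -1; 1×NCS = -1; 1×NO3 = -1; sum -4.
Pd + (-4) = 2− ⇒ Pd is +2.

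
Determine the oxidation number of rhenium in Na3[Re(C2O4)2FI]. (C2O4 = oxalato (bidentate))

+3

3 sodium outside the brackets (+1 each) → the complex ion is 3−.
Ligand charges: 2×C2O4 = -4; 1×F = -1; 1×I = -1; sum -6.
Re + (-6) = 3− ⇒ Re is +3.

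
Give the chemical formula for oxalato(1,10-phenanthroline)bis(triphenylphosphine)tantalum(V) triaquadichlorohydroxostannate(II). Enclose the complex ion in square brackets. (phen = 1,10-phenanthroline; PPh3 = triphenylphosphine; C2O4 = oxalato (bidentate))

[Ta(C2O4)(phen)(PPh3)2][SnCl2(H2O)3(OH)]3

Cation [Ta…]: ligand charges -2, Ta(V) ⇒ ion charge 3+.
Anion [Sn…]: ligand charges -3, Sn(II) ⇒ ion charge 1−.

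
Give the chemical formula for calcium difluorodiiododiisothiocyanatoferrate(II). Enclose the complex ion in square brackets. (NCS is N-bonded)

Ligands: 2 fluoro (F, -1), 2 isothiocyanato (NCS, -1), 2 iodo (I, -1). Ligand charge sum = -6.
With Fe in oxidation state +2, the complex ion is [Fe...]^4−.
Charge balance with calcium (+2) requires 1 complex ion per 2 calcium.

Ca2[FeF2I2(NCS)2]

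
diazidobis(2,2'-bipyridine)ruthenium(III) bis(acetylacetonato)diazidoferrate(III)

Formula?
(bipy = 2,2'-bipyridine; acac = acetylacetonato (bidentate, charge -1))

Cation [Ru…]: ligand charges -2, Ru(III) ⇒ ion charge 1+.
Anion [Fe…]: ligand charges -4, Fe(III) ⇒ ion charge 1−.
One 1+ cation balances one 1− anion.

[Ru(bipy)2(N3)2][Fe(acac)2(N3)2]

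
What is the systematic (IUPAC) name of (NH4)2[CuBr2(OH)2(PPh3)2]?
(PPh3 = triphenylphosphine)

The 2 ammonium counter-ions carry a total charge of +2, so each complex ion is 2−.
Ligand charges: 2×bromo (-1 each), 2×triphenylphosphine (neutral), 2×hydroxo (-1 each); total -4. So Cu + (-4) = 2−, giving Cu = +2.
The complex ion is anionic, so copper takes the -ate form cuprate(II).

ammonium dibromodihydroxobis(triphenylphosphine)cuprate(II)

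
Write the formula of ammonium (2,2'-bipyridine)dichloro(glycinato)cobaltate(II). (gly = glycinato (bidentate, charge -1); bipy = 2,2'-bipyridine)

Ligands: 1 glycinato (gly, -1), 2 chloro (Cl, -1), 1 2,2'-bipyridine (bipy, neutral). Ligand charge sum = -3.
With Co in oxidation state +2, the complex ion is [Co...]^1−.
Charge balance with ammonium (+1) requires 1 complex ion per 1 ammonium.

NH4[Co(bipy)Cl2(gly)]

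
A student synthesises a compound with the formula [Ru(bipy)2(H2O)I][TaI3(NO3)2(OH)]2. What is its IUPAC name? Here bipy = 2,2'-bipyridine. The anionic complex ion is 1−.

The complex anion is given as 1−; its ligand charges sum to -6, so Ta = +5.
With 2 anions per cation, the cation must be 2×1 = 2+.
Cation: ligand charges sum to -1; for the ion to be 2+, Ru = +3.

aquabis(2,2'-bipyridine)iodoruthenium(III) hydroxotriiododinitratotantalate(V)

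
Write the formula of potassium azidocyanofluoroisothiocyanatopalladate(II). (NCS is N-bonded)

K2[Pd(CN)F(N3)(NCS)]

Ligands: 1 azido (N3, -1), 1 cyano (CN, -1), 1 fluoro (F, -1), 1 isothiocyanato (NCS, -1). Ligand charge sum = -4.
Charge balance with potassium (+1) requires 1 complex ion per 2 potassium.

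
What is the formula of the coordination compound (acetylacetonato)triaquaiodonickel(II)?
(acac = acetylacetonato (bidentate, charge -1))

Ligands: 1 iodo (I, -1), 3 aqua (H2O, neutral), 1 acetylacetonato (acac, -1). Ligand charge sum = -2.
With Ni in oxidation state +2, the complex ion is [Ni...].

[Ni(acac)(H2O)3I]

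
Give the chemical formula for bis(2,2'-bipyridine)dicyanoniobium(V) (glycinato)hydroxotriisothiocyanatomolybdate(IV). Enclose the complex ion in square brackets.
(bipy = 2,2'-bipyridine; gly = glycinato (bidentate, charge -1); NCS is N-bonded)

[Nb(bipy)2(CN)2][Mo(gly)(NCS)3(OH)]3

Cation [Nb…]: ligand charges -2, Nb(V) ⇒ ion charge 3+.
Anion [Mo…]: ligand charges -5, Mo(IV) ⇒ ion charge 1−.
One 3+ cation requires 3 of the 1− anion.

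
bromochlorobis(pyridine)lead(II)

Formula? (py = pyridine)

Ligands: 1 chloro (Cl, -1), 1 bromo (Br, -1), 2 pyridine (py, neutral). Ligand charge sum = -2.
With Pb in oxidation state +2, the complex ion is [Pb...].

[PbBrCl(py)2]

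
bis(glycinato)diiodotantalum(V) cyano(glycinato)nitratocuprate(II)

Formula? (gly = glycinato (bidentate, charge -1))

[Ta(gly)2I2][Cu(CN)(gly)(NO3)]

Cation [Ta…]: ligand charges -4, Ta(V) ⇒ ion charge 1+.
Anion [Cu…]: ligand charges -3, Cu(II) ⇒ ion charge 1−.
One 1+ cation balances one 1− anion.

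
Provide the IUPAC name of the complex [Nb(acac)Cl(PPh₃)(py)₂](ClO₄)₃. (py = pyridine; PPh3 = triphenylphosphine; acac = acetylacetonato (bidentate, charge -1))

The 3 perchlorate counter-ions carry a total charge of -3, so each complex ion is 3+.
Ligand charges: 2×pyridine (neutral), 1×chloro (-1 each), 1×triphenylphosphine (neutral), 1×acetylacetonato (-1 each); total -2. So Nb + (-2) = 3+, giving Nb = +5.
Ligands are named alphabetically: acetylacetonato before chloro before pyridine before triphenylphosphine.

(acetylacetonato)chlorobis(pyridine)(triphenylphosphine)niobium(V) perchlorate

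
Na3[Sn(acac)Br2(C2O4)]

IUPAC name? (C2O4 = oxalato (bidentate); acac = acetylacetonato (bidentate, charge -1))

sodium (acetylacetonato)dibromooxalatostannate(II)

The 3 sodium counter-ions carry a total charge of +3, so each complex ion is 3−.
Ligand charges: 1×oxalato (-2 each), 2×bromo (-1 each), 1×acetylacetonato (-1 each); total -5. So Sn + (-5) = 3−, giving Sn = +2.
Ligands are named alphabetically: acetylacetonato before bromo before oxalato.
The complex ion is anionic, so tin takes the -ate form stannate(II).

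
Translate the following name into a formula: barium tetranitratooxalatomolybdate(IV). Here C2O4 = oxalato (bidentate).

Ligands: 1 oxalato (C2O4, -2), 4 nitrato (NO3, -1). Ligand charge sum = -6.
With Mo in oxidation state +4, the complex ion is [Mo...]^2−.
Charge balance with barium (+2) requires 1 complex ion per 1 barium.

Ba[Mo(C2O4)(NO3)4]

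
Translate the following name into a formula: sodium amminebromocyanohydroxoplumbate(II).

Ligands: 1 cyano (CN, -1), 1 hydroxo (OH, -1), 1 bromo (Br, -1), 1 ammine (NH3, neutral). Ligand charge sum = -3.
Charge balance with sodium (+1) requires 1 complex ion per 1 sodium.

Na[PbBr(CN)(NH3)(OH)]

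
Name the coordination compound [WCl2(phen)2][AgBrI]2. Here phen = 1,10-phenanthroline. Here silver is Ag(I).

dichlorobis(1,10-phenanthroline)tungsten(IV) bromoiodoargentate(I)

Both ions are complex: the cation is named first with the plain metal name, the anion second with the -ate form; each ion's ligands are alphabetised independently.
Ag is given as +1; the anion's ligand charges sum to -2, so the complex anion is 1−.
With 2 anions per cation, the cation must be 2×1 = 2+.
Cation: ligand charges sum to -2; for the ion to be 2+, W = +4.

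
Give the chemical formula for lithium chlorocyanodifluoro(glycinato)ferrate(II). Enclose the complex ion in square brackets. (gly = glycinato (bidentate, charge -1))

Ligands: 1 glycinato (gly, -1), 1 chloro (Cl, -1), 2 fluoro (F, -1), 1 cyano (CN, -1). Ligand charge sum = -5.
With Fe in oxidation state +2, the complex ion is [Fe...]^3−.
Charge balance with lithium (+1) requires 1 complex ion per 3 lithium.

Li3[FeCl(CN)F2(gly)]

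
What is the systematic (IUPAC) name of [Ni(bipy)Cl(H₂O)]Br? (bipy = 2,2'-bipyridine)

aqua(2,2'-bipyridine)chloronickel(II) bromide

The 1 bromide counter-ion carries a total charge of -1, so each complex ion is 1+.
Ligand charges: 1×2,2'-bipyridine (neutral), 1×aqua (neutral), 1×chloro (-1 each); total -1. So Ni + (-1) = 1+, giving Ni = +2.
Ligands are named alphabetically: aqua before bipyridine before chloro.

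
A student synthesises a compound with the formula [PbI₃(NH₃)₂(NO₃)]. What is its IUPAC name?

diamminetriiodonitratolead(IV)

There is no counter-ion, so the complex is neutral overall.
Ligand charges: 2×ammine (neutral), 3×iodo (-1 each), 1×nitrato (-1 each); total -4. So Pb + (-4) = 0, giving Pb = +4.
Ligands are named alphabetically: ammine before iodo before nitrato.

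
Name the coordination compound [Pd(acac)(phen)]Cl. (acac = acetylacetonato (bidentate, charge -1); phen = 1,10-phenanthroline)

The 1 chloride counter-ion carries a total charge of -1, so each complex ion is 1+.
Ligand charges: 1×acetylacetonato (-1 each), 1×1,10-phenanthroline (neutral); total -1. So Pd + (-1) = 1+, giving Pd = +2.
Ligands are named alphabetically: acetylacetonato before phenanthroline.

(acetylacetonato)(1,10-phenanthroline)palladium(II) chloride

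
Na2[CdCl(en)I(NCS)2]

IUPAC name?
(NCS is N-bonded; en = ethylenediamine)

The 2 sodium counter-ions carry a total charge of +2, so each complex ion is 2−.
Ligand charges: 2×isothiocyanato (-1 each), 1×ethylenediamine (neutral), 1×iodo (-1 each), 1×chloro (-1 each); total -4. So Cd + (-4) = 2−, giving Cd = +2.
The complex ion is anionic, so cadmium takes the -ate form cadmate(II).

sodium chloro(ethylenediamine)iododiisothiocyanatocadmate(II)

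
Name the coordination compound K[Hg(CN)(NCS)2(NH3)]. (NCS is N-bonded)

The 1 potassium counter-ion carries a total charge of +1, so each complex ion is 1−.
Ligand charges: 1×cyano (-1 each), 2×isothiocyanato (-1 each), 1×ammine (neutral); total -3. So Hg + (-3) = 1−, giving Hg = +2.
Ligands are named alphabetically: ammine before cyano before isothiocyanato.
The complex ion is anionic, so mercury takes the -ate form mercurate(II).

potassium amminecyanodiisothiocyanatomercurate(II)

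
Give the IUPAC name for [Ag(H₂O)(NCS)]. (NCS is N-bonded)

aquaisothiocyanatosilver(I)

There is no counter-ion, so the complex is neutral overall.
Ligand charges: 1×isothiocyanato (-1 each), 1×aqua (neutral); total -1. So Ag + (-1) = 0, giving Ag = +1.
Ligands are named alphabetically: aqua before isothiocyanato.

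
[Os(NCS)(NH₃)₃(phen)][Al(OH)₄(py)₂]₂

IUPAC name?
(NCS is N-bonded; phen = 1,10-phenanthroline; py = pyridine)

Aluminium is always +3 in its complexes; the anion's ligand charges sum to -4, so the complex anion is 1−.
With 2 anions per cation, the cation must be 2×1 = 2+.
Cation: ligand charges sum to -1; for the ion to be 2+, Os = +3.

triammineisothiocyanato(1,10-phenanthroline)osmium(III) tetrahydroxobis(pyridine)aluminate(III)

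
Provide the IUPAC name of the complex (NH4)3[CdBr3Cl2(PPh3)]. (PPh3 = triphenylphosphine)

ammonium tribromodichloro(triphenylphosphine)cadmate(II)

The 3 ammonium counter-ions carry a total charge of +3, so each complex ion is 3−.
Ligand charges: 1×triphenylphosphine (neutral), 3×bromo (-1 each), 2×chloro (-1 each); total -5. So Cd + (-5) = 3−, giving Cd = +2.
The complex ion is anionic, so cadmium takes the -ate form cadmate(II).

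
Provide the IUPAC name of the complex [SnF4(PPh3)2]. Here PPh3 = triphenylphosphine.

tetrafluorobis(triphenylphosphine)tin(IV)

There is no counter-ion, so the complex is neutral overall.
Ligand charges: 4×fluoro (-1 each), 2×triphenylphosphine (neutral); total -4. So Sn + (-4) = 0, giving Sn = +4.
Ligands are named alphabetically: fluoro before triphenylphosphine.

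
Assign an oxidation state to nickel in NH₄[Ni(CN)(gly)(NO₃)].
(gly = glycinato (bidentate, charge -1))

1 ammonium outside the brackets (+1 each) → the complex ion is 1−.
Ligand charges: 1×CN = -1; 1×NO3 = -1; 1×gly = -1; sum -3.
Ni + (-3) = 1− ⇒ Ni is +2.

+2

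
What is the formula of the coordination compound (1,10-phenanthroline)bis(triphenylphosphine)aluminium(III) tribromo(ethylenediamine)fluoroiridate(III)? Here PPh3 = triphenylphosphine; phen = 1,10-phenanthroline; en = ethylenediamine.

[Al(phen)(PPh3)2][IrBr3(en)F]3

Cation [Al…]: ligand charges 0, Al(III) ⇒ ion charge 3+.
Anion [Ir…]: ligand charges -4, Ir(III) ⇒ ion charge 1−.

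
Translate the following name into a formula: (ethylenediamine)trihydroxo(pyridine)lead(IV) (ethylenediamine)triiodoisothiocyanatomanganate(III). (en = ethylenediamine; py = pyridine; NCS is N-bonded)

Cation [Pb…]: ligand charges -3, Pb(IV) ⇒ ion charge 1+.
Anion [Mn…]: ligand charges -4, Mn(III) ⇒ ion charge 1−.

[Pb(en)(OH)3(py)][Mn(en)I3(NCS)]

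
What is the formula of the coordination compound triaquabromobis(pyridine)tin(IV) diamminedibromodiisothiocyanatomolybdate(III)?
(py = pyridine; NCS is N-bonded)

Cation [Sn…]: ligand charges -1, Sn(IV) ⇒ ion charge 3+.
Anion [Mo…]: ligand charges -4, Mo(III) ⇒ ion charge 1−.

[SnBr(H2O)3(py)2][MoBr2(NCS)2(NH3)2]3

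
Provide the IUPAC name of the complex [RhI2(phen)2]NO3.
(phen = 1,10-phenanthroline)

diiodobis(1,10-phenanthroline)rhodium(III) nitrate

The 1 nitrate counter-ion carries a total charge of -1, so each complex ion is 1+.
Ligand charges: 2×iodo (-1 each), 2×1,10-phenanthroline (neutral); total -2. So Rh + (-2) = 1+, giving Rh = +3.
Ligands are named alphabetically: iodo before phenanthroline.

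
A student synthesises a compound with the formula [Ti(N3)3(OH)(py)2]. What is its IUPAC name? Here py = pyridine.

There is no counter-ion, so the complex is neutral overall.
Ligand charges: 3×azido (-1 each), 2×pyridine (neutral), 1×hydroxo (-1 each); total -4. So Ti + (-4) = 0, giving Ti = +4.
Ligands are named alphabetically: azido before hydroxo before pyridine.

triazidohydroxobis(pyridine)titanium(IV)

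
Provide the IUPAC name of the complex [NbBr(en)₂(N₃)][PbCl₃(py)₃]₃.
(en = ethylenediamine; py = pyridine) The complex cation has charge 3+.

azidobromobis(ethylenediamine)niobium(V) trichlorotris(pyridine)plumbate(II)

Both ions are complex: the cation is named first with the plain metal name, the anion second with the -ate form; each ion's ligands are alphabetised independently.
The complex cation is given as 3+; its ligand charges sum to -2, so Nb = +5.
With 3 anions per cation, each anion must be 3/3 = 1−.
Anion: ligand charges sum to -3; for the ion to be 1−, Pb = +2.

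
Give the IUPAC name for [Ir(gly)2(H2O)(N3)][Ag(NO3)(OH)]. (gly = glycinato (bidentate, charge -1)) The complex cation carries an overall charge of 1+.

aquaazidobis(glycinato)iridium(IV) hydroxonitratoargentate(I)

The complex cation is given as 1+; its ligand charges sum to -3, so Ir = +4.
A 1:1 salt means the anion carries the equal and opposite charge, 1−.
Anion: ligand charges sum to -2; for the ion to be 1−, Ag = +1.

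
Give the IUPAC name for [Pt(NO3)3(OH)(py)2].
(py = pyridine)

hydroxotrinitratobis(pyridine)platinum(IV)

There is no counter-ion, so the complex is neutral overall.
Ligand charges: 2×pyridine (neutral), 3×nitrato (-1 each), 1×hydroxo (-1 each); total -4. So Pt + (-4) = 0, giving Pt = +4.
Ligands are named alphabetically: hydroxo before nitrato before pyridine.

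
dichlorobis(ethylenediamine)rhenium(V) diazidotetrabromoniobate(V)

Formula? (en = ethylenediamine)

[ReCl2(en)2][NbBr4(N3)2]3

Cation [Re…]: ligand charges -2, Re(V) ⇒ ion charge 3+.
Anion [Nb…]: ligand charges -6, Nb(V) ⇒ ion charge 1−.
One 3+ cation requires 3 of the 1− anion.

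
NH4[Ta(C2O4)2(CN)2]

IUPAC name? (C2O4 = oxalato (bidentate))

The 1 ammonium counter-ion carries a total charge of +1, so each complex ion is 1−.
Ligand charges: 2×oxalato (-2 each), 2×cyano (-1 each); total -6. So Ta + (-6) = 1−, giving Ta = +5.
The complex ion is anionic, so tantalum takes the -ate form tantalate(V).

ammonium dicyanodioxalatotantalate(V)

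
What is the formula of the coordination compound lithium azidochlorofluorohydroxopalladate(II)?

Ligands: 1 fluoro (F, -1), 1 hydroxo (OH, -1), 1 chloro (Cl, -1), 1 azido (N3, -1). Ligand charge sum = -4.
With Pd in oxidation state +2, the complex ion is [Pd...]^2−.
Charge balance with lithium (+1) requires 1 complex ion per 2 lithium.

Li2[PdClF(N3)(OH)]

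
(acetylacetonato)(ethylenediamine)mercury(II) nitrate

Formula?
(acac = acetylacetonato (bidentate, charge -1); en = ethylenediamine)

Ligands: 1 acetylacetonato (acac, -1), 1 ethylenediamine (en, neutral). Ligand charge sum = -1.
With Hg in oxidation state +2, the complex ion is [Hg...]^1+.
Charge balance with nitrate (-1) requires 1 complex ion per 1 nitrate.

[Hg(acac)(en)]NO3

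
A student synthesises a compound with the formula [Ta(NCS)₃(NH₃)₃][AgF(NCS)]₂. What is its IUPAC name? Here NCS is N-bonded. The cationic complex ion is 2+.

triamminetriisothiocyanatotantalum(V) fluoroisothiocyanatoargentate(I)

Both ions are complex: the cation is named first with the plain metal name, the anion second with the -ate form; each ion's ligands are alphabetised independently.
The complex cation is given as 2+; its ligand charges sum to -3, so Ta = +5.
With 2 anions per cation, each anion must be 2/2 = 1−.
Anion: ligand charges sum to -2; for the ion to be 1−, Ag = +1.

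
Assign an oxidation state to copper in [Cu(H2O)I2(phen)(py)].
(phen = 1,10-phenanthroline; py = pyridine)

+2

No counter-ion: the bracketed complex is neutral.
Ligand charges: 2×I = -2; 1×phen neutral; 1×py neutral; 1×H2O neutral; sum -2.
Cu + (-2) = 0 ⇒ Cu is +2.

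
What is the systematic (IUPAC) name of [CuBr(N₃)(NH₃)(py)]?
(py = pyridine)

ammineazidobromo(pyridine)copper(II)

There is no counter-ion, so the complex is neutral overall.
Ligand charges: 1×azido (-1 each), 1×bromo (-1 each), 1×ammine (neutral), 1×pyridine (neutral); total -2. So Cu + (-2) = 0, giving Cu = +2.
Ligands are named alphabetically: ammine before azido before bromo before pyridine.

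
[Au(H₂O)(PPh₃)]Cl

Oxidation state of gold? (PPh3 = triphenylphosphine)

+1

1 chloride outside the brackets (-1 each) → the complex ion is 1+.
Ligand charges: 1×PPh3 neutral; 1×H2O neutral; sum 0.
Au + (0) = 1+ ⇒ Au is +1.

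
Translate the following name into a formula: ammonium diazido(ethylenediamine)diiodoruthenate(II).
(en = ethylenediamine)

Ligands: 2 iodo (I, -1), 2 azido (N3, -1), 1 ethylenediamine (en, neutral). Ligand charge sum = -4.
With Ru in oxidation state +2, the complex ion is [Ru...]^2−.
Charge balance with ammonium (+1) requires 1 complex ion per 2 ammonium.

(NH4)2[Ru(en)I2(N3)2]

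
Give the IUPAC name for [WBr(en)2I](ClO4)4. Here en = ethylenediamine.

bromobis(ethylenediamine)iodotungsten(VI) perchlorate

The 4 perchlorate counter-ions carry a total charge of -4, so each complex ion is 4+.
Ligand charges: 1×bromo (-1 each), 2×ethylenediamine (neutral), 1×iodo (-1 each); total -2. So W + (-2) = 4+, giving W = +6.
Ligands are named alphabetically: bromo before ethylenediamine before iodo.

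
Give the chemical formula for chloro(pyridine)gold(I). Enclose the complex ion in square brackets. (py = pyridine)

Ligands: 1 chloro (Cl, -1), 1 pyridine (py, neutral). Ligand charge sum = -1.
With Au in oxidation state +1, the complex ion is [Au...].

[AuCl(py)]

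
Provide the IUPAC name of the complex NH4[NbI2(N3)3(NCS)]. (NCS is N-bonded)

The 1 ammonium counter-ion carries a total charge of +1, so each complex ion is 1−.
Ligand charges: 1×isothiocyanato (-1 each), 3×azido (-1 each), 2×iodo (-1 each); total -6. So Nb + (-6) = 1−, giving Nb = +5.
Ligands are named alphabetically: azido before iodo before isothiocyanato.
The complex ion is anionic, so niobium takes the -ate form niobate(V).

ammonium triazidodiiodoisothiocyanatoniobate(V)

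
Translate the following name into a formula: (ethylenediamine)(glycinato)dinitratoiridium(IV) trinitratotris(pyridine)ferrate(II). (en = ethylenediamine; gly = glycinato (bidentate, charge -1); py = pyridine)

[Ir(en)(gly)(NO3)2][Fe(NO3)3(py)3]

Cation [Ir…]: ligand charges -3, Ir(IV) ⇒ ion charge 1+.
Anion [Fe…]: ligand charges -3, Fe(II) ⇒ ion charge 1−.
One 1+ cation balances one 1− anion.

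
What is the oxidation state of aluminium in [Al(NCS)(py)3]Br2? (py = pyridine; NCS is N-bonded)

2 bromide outside the brackets (-1 each) → the complex ion is 2+.
Ligand charges: 3×py neutral; 1×NCS = -1; sum -1.
Al + (-1) = 2+ ⇒ Al is +3.

+3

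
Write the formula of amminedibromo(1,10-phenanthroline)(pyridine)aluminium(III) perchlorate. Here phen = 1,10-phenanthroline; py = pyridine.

Ligands: 1 1,10-phenanthroline (phen, neutral), 1 pyridine (py, neutral), 2 bromo (Br, -1), 1 ammine (NH3, neutral). Ligand charge sum = -2.
Charge balance with perchlorate (-1) requires 1 complex ion per 1 perchlorate.

[AlBr2(NH3)(phen)(py)]ClO4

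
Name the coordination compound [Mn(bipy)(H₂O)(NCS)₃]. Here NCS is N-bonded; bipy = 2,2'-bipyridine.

aqua(2,2'-bipyridine)triisothiocyanatomanganese(III)

There is no counter-ion, so the complex is neutral overall.
Ligand charges: 1×aqua (neutral), 3×isothiocyanato (-1 each), 1×2,2'-bipyridine (neutral); total -3. So Mn + (-3) = 0, giving Mn = +3.
Ligands are named alphabetically: aqua before bipyridine before isothiocyanato.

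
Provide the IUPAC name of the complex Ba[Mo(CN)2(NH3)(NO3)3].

barium amminedicyanotrinitratomolybdate(III)

The 1 barium counter-ion carries a total charge of +2, so each complex ion is 2−.
Ligand charges: 2×cyano (-1 each), 1×ammine (neutral), 3×nitrato (-1 each); total -5. So Mo + (-5) = 2−, giving Mo = +3.
Ligands are named alphabetically: ammine before cyano before nitrato.
The complex ion is anionic, so molybdenum takes the -ate form molybdate(III).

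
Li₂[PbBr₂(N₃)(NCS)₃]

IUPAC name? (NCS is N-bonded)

The 2 lithium counter-ions carry a total charge of +2, so each complex ion is 2−.
Ligand charges: 3×isothiocyanato (-1 each), 2×bromo (-1 each), 1×azido (-1 each); total -6. So Pb + (-6) = 2−, giving Pb = +4.
Ligands are named alphabetically: azido before bromo before isothiocyanato.
The complex ion is anionic, so lead takes the -ate form plumbate(IV).

lithium azidodibromotriisothiocyanatoplumbate(IV)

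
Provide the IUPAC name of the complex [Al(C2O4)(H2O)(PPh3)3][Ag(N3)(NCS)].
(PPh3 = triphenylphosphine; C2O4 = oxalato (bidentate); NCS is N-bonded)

aquaoxalatotris(triphenylphosphine)aluminium(III) azidoisothiocyanatoargentate(I)

Aluminium is always +3 in its complexes; the cation's ligand charges sum to -2, so the complex cation is 1+.
A 1:1 salt means the anion carries the equal and opposite charge, 1−.
Anion: ligand charges sum to -2; for the ion to be 1−, Ag = +1.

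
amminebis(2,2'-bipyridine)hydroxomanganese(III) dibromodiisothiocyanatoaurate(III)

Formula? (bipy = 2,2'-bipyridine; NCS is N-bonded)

Cation [Mn…]: ligand charges -1, Mn(III) ⇒ ion charge 2+.
Anion [Au…]: ligand charges -4, Au(III) ⇒ ion charge 1−.

[Mn(bipy)2(NH3)(OH)][AuBr2(NCS)2]2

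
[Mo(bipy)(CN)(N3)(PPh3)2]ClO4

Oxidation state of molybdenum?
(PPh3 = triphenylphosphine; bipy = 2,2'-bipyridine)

+3

1 perchlorate outside the brackets (-1 each) → the complex ion is 1+.
Ligand charges: 1×N3 = -1; 1×CN = -1; 2×PPh3 neutral; 1×bipy neutral; sum -2.
Mo + (-2) = 1+ ⇒ Mo is +3.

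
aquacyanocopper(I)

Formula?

Ligands: 1 cyano (CN, -1), 1 aqua (H2O, neutral). Ligand charge sum = -1.
With Cu in oxidation state +1, the complex ion is [Cu...].

[Cu(CN)(H2O)]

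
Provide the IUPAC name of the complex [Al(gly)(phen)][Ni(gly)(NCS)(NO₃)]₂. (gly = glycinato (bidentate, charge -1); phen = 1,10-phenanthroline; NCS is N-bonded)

Both ions are complex: the cation is named first with the plain metal name, the anion second with the -ate form; each ion's ligands are alphabetised independently.
Aluminium is always +3 in its complexes; the cation's ligand charges sum to -1, so the complex cation is 2+.
With 2 anions per cation, each anion must be 2/2 = 1−.
Anion: ligand charges sum to -3; for the ion to be 1−, Ni = +2.

(glycinato)(1,10-phenanthroline)aluminium(III) (glycinato)isothiocyanatonitratonickelate(II)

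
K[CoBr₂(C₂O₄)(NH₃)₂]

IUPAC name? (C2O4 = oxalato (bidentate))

The 1 potassium counter-ion carries a total charge of +1, so each complex ion is 1−.
Ligand charges: 2×ammine (neutral), 2×bromo (-1 each), 1×oxalato (-2 each); total -4. So Co + (-4) = 1−, giving Co = +3.
The complex ion is anionic, so cobalt takes the -ate form cobaltate(III).

potassium diamminedibromooxalatocobaltate(III)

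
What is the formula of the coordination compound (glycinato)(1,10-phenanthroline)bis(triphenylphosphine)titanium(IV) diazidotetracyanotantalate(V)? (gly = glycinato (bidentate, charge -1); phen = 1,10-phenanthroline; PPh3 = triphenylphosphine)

Cation [Ti…]: ligand charges -1, Ti(IV) ⇒ ion charge 3+.
Anion [Ta…]: ligand charges -6, Ta(V) ⇒ ion charge 1−.
One 3+ cation requires 3 of the 1− anion.

[Ti(gly)(phen)(PPh3)2][Ta(CN)4(N3)2]3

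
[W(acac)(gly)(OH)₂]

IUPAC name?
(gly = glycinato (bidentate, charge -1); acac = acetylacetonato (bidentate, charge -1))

(acetylacetonato)(glycinato)dihydroxotungsten(IV)

There is no counter-ion, so the complex is neutral overall.
Ligand charges: 2×hydroxo (-1 each), 1×glycinato (-1 each), 1×acetylacetonato (-1 each); total -4. So W + (-4) = 0, giving W = +4.
Ligands are named alphabetically: acetylacetonato before glycinato before hydroxo.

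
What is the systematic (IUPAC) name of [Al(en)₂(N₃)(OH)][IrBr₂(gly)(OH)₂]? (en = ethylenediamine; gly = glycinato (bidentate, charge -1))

Both ions are complex: the cation is named first with the plain metal name, the anion second with the -ate form; each ion's ligands are alphabetised independently.
Aluminium is always +3 in its complexes; the cation's ligand charges sum to -2, so the complex cation is 1+.
A 1:1 salt means the anion carries the equal and opposite charge, 1−.
Anion: ligand charges sum to -5; for the ion to be 1−, Ir = +4.

azidobis(ethylenediamine)hydroxoaluminium(III) dibromo(glycinato)dihydroxoiridate(IV)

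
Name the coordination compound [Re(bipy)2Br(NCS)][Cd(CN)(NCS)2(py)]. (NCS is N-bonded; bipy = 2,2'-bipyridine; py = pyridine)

Both ions are complex: the cation is named first with the plain metal name, the anion second with the -ate form; each ion's ligands are alphabetised independently.
Cadmium is always +2 in its complexes; the anion's ligand charges sum to -3, so the complex anion is 1−.
A 1:1 salt means the cation carries the equal and opposite charge, 1+.
Cation: ligand charges sum to -2; for the ion to be 1+, Re = +3.

bis(2,2'-bipyridine)bromoisothiocyanatorhenium(III) cyanodiisothiocyanato(pyridine)cadmate(II)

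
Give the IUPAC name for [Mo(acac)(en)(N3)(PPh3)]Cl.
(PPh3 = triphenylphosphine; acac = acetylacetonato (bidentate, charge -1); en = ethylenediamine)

(acetylacetonato)azido(ethylenediamine)(triphenylphosphine)molybdenum(III) chloride

The 1 chloride counter-ion carries a total charge of -1, so each complex ion is 1+.
Ligand charges: 1×azido (-1 each), 1×triphenylphosphine (neutral), 1×acetylacetonato (-1 each), 1×ethylenediamine (neutral); total -2. So Mo + (-2) = 1+, giving Mo = +3.
Ligands are named alphabetically: acetylacetonato before azido before ethylenediamine before triphenylphosphine.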